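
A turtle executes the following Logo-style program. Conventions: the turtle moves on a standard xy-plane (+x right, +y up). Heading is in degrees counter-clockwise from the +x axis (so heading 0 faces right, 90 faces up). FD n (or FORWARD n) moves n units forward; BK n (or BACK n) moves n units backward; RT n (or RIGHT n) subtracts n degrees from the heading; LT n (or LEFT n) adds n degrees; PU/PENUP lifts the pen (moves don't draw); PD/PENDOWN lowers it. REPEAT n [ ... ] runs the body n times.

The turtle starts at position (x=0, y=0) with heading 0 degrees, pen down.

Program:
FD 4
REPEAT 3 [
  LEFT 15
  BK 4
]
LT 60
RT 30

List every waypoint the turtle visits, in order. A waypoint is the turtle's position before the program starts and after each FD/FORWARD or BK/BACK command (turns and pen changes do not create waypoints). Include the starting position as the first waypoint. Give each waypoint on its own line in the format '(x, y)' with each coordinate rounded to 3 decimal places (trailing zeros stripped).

Executing turtle program step by step:
Start: pos=(0,0), heading=0, pen down
FD 4: (0,0) -> (4,0) [heading=0, draw]
REPEAT 3 [
  -- iteration 1/3 --
  LT 15: heading 0 -> 15
  BK 4: (4,0) -> (0.136,-1.035) [heading=15, draw]
  -- iteration 2/3 --
  LT 15: heading 15 -> 30
  BK 4: (0.136,-1.035) -> (-3.328,-3.035) [heading=30, draw]
  -- iteration 3/3 --
  LT 15: heading 30 -> 45
  BK 4: (-3.328,-3.035) -> (-6.156,-5.864) [heading=45, draw]
]
LT 60: heading 45 -> 105
RT 30: heading 105 -> 75
Final: pos=(-6.156,-5.864), heading=75, 4 segment(s) drawn
Waypoints (5 total):
(0, 0)
(4, 0)
(0.136, -1.035)
(-3.328, -3.035)
(-6.156, -5.864)

Answer: (0, 0)
(4, 0)
(0.136, -1.035)
(-3.328, -3.035)
(-6.156, -5.864)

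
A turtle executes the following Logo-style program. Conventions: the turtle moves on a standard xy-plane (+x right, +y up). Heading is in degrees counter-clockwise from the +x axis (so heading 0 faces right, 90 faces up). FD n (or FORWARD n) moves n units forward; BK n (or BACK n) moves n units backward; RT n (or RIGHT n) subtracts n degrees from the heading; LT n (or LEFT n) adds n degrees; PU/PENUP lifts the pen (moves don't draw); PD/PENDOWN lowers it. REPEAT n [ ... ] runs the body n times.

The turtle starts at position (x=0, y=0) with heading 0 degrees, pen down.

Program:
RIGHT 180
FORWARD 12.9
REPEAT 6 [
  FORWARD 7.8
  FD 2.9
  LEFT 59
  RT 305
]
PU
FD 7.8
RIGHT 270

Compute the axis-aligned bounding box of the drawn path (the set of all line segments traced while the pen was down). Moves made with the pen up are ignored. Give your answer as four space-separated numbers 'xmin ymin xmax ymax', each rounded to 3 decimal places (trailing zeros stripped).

Answer: -23.6 -9.775 0 1.483

Derivation:
Executing turtle program step by step:
Start: pos=(0,0), heading=0, pen down
RT 180: heading 0 -> 180
FD 12.9: (0,0) -> (-12.9,0) [heading=180, draw]
REPEAT 6 [
  -- iteration 1/6 --
  FD 7.8: (-12.9,0) -> (-20.7,0) [heading=180, draw]
  FD 2.9: (-20.7,0) -> (-23.6,0) [heading=180, draw]
  LT 59: heading 180 -> 239
  RT 305: heading 239 -> 294
  -- iteration 2/6 --
  FD 7.8: (-23.6,0) -> (-20.427,-7.126) [heading=294, draw]
  FD 2.9: (-20.427,-7.126) -> (-19.248,-9.775) [heading=294, draw]
  LT 59: heading 294 -> 353
  RT 305: heading 353 -> 48
  -- iteration 3/6 --
  FD 7.8: (-19.248,-9.775) -> (-14.029,-3.978) [heading=48, draw]
  FD 2.9: (-14.029,-3.978) -> (-12.088,-1.823) [heading=48, draw]
  LT 59: heading 48 -> 107
  RT 305: heading 107 -> 162
  -- iteration 4/6 --
  FD 7.8: (-12.088,-1.823) -> (-19.506,0.587) [heading=162, draw]
  FD 2.9: (-19.506,0.587) -> (-22.265,1.483) [heading=162, draw]
  LT 59: heading 162 -> 221
  RT 305: heading 221 -> 276
  -- iteration 5/6 --
  FD 7.8: (-22.265,1.483) -> (-21.449,-6.274) [heading=276, draw]
  FD 2.9: (-21.449,-6.274) -> (-21.146,-9.158) [heading=276, draw]
  LT 59: heading 276 -> 335
  RT 305: heading 335 -> 30
  -- iteration 6/6 --
  FD 7.8: (-21.146,-9.158) -> (-14.391,-5.258) [heading=30, draw]
  FD 2.9: (-14.391,-5.258) -> (-11.88,-3.808) [heading=30, draw]
  LT 59: heading 30 -> 89
  RT 305: heading 89 -> 144
]
PU: pen up
FD 7.8: (-11.88,-3.808) -> (-18.19,0.777) [heading=144, move]
RT 270: heading 144 -> 234
Final: pos=(-18.19,0.777), heading=234, 13 segment(s) drawn

Segment endpoints: x in {-23.6, -22.265, -21.449, -21.146, -20.7, -20.427, -19.506, -19.248, -14.391, -14.029, -12.9, -12.088, -11.88, 0}, y in {-9.775, -9.158, -7.126, -6.274, -5.258, -3.978, -3.808, -1.823, 0, 0, 0, 0, 0.587, 1.483}
xmin=-23.6, ymin=-9.775, xmax=0, ymax=1.483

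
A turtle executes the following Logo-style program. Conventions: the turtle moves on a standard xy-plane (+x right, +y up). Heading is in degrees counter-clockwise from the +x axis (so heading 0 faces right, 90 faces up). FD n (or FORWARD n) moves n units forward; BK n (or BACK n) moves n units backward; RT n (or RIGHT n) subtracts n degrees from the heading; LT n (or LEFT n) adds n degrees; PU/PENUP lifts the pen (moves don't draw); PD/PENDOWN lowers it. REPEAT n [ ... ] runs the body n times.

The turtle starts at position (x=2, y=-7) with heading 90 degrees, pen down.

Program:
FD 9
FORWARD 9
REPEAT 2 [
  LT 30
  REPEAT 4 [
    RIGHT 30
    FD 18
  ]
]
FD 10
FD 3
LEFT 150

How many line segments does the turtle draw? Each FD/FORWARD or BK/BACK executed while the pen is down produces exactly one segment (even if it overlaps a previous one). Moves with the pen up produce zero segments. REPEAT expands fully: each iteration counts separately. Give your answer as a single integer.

Answer: 12

Derivation:
Executing turtle program step by step:
Start: pos=(2,-7), heading=90, pen down
FD 9: (2,-7) -> (2,2) [heading=90, draw]
FD 9: (2,2) -> (2,11) [heading=90, draw]
REPEAT 2 [
  -- iteration 1/2 --
  LT 30: heading 90 -> 120
  REPEAT 4 [
    -- iteration 1/4 --
    RT 30: heading 120 -> 90
    FD 18: (2,11) -> (2,29) [heading=90, draw]
    -- iteration 2/4 --
    RT 30: heading 90 -> 60
    FD 18: (2,29) -> (11,44.588) [heading=60, draw]
    -- iteration 3/4 --
    RT 30: heading 60 -> 30
    FD 18: (11,44.588) -> (26.588,53.588) [heading=30, draw]
    -- iteration 4/4 --
    RT 30: heading 30 -> 0
    FD 18: (26.588,53.588) -> (44.588,53.588) [heading=0, draw]
  ]
  -- iteration 2/2 --
  LT 30: heading 0 -> 30
  REPEAT 4 [
    -- iteration 1/4 --
    RT 30: heading 30 -> 0
    FD 18: (44.588,53.588) -> (62.588,53.588) [heading=0, draw]
    -- iteration 2/4 --
    RT 30: heading 0 -> 330
    FD 18: (62.588,53.588) -> (78.177,44.588) [heading=330, draw]
    -- iteration 3/4 --
    RT 30: heading 330 -> 300
    FD 18: (78.177,44.588) -> (87.177,29) [heading=300, draw]
    -- iteration 4/4 --
    RT 30: heading 300 -> 270
    FD 18: (87.177,29) -> (87.177,11) [heading=270, draw]
  ]
]
FD 10: (87.177,11) -> (87.177,1) [heading=270, draw]
FD 3: (87.177,1) -> (87.177,-2) [heading=270, draw]
LT 150: heading 270 -> 60
Final: pos=(87.177,-2), heading=60, 12 segment(s) drawn
Segments drawn: 12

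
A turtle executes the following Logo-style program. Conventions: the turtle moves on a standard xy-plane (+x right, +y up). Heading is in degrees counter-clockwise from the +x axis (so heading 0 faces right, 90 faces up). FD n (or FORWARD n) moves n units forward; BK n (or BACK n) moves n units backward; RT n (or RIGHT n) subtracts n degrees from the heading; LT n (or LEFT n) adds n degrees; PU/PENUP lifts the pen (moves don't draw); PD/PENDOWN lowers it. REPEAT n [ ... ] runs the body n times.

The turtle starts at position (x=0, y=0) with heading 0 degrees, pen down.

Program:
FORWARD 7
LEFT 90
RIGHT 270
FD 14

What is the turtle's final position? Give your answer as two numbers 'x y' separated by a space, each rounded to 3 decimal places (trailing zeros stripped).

Executing turtle program step by step:
Start: pos=(0,0), heading=0, pen down
FD 7: (0,0) -> (7,0) [heading=0, draw]
LT 90: heading 0 -> 90
RT 270: heading 90 -> 180
FD 14: (7,0) -> (-7,0) [heading=180, draw]
Final: pos=(-7,0), heading=180, 2 segment(s) drawn

Answer: -7 0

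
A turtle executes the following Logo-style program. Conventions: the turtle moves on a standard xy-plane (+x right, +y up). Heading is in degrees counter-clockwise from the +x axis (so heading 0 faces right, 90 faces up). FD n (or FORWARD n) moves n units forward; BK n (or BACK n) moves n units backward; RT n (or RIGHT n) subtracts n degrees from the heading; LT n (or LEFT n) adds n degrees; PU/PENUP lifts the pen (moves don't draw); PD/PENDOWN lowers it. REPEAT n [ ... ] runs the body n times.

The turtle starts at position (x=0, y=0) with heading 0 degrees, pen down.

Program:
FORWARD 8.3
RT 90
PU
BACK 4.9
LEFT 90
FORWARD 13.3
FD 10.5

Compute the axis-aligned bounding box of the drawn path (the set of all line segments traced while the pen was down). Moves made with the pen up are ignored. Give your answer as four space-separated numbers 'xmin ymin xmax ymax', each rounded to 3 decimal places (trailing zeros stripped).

Answer: 0 0 8.3 0

Derivation:
Executing turtle program step by step:
Start: pos=(0,0), heading=0, pen down
FD 8.3: (0,0) -> (8.3,0) [heading=0, draw]
RT 90: heading 0 -> 270
PU: pen up
BK 4.9: (8.3,0) -> (8.3,4.9) [heading=270, move]
LT 90: heading 270 -> 0
FD 13.3: (8.3,4.9) -> (21.6,4.9) [heading=0, move]
FD 10.5: (21.6,4.9) -> (32.1,4.9) [heading=0, move]
Final: pos=(32.1,4.9), heading=0, 1 segment(s) drawn

Segment endpoints: x in {0, 8.3}, y in {0}
xmin=0, ymin=0, xmax=8.3, ymax=0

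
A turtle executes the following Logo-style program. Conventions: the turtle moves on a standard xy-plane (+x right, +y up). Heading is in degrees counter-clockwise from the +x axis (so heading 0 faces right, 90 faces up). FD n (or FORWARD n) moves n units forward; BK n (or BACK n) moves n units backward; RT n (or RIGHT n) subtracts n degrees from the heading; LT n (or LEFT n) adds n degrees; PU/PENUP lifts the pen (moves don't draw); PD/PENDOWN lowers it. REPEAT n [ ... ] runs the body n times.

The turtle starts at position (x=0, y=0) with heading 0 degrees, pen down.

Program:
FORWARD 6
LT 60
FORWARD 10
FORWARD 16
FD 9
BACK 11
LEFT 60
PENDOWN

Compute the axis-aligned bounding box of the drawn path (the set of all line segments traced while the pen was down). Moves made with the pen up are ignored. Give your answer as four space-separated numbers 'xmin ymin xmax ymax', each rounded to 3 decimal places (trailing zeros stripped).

Answer: 0 0 23.5 30.311

Derivation:
Executing turtle program step by step:
Start: pos=(0,0), heading=0, pen down
FD 6: (0,0) -> (6,0) [heading=0, draw]
LT 60: heading 0 -> 60
FD 10: (6,0) -> (11,8.66) [heading=60, draw]
FD 16: (11,8.66) -> (19,22.517) [heading=60, draw]
FD 9: (19,22.517) -> (23.5,30.311) [heading=60, draw]
BK 11: (23.5,30.311) -> (18,20.785) [heading=60, draw]
LT 60: heading 60 -> 120
PD: pen down
Final: pos=(18,20.785), heading=120, 5 segment(s) drawn

Segment endpoints: x in {0, 6, 11, 18, 19, 23.5}, y in {0, 8.66, 20.785, 22.517, 30.311}
xmin=0, ymin=0, xmax=23.5, ymax=30.311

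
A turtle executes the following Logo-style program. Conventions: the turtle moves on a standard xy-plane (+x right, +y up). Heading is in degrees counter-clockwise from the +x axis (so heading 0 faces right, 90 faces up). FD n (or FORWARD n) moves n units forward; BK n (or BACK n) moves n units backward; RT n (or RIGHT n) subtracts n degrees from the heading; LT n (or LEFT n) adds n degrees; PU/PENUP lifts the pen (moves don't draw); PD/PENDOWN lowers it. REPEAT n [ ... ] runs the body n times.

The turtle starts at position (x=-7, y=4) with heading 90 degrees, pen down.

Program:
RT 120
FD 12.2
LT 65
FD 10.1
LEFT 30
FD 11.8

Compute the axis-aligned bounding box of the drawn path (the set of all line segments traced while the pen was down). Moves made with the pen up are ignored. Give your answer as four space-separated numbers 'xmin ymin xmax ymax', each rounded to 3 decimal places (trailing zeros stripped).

Answer: -7 -2.1 16.826 14.388

Derivation:
Executing turtle program step by step:
Start: pos=(-7,4), heading=90, pen down
RT 120: heading 90 -> 330
FD 12.2: (-7,4) -> (3.566,-2.1) [heading=330, draw]
LT 65: heading 330 -> 35
FD 10.1: (3.566,-2.1) -> (11.839,3.693) [heading=35, draw]
LT 30: heading 35 -> 65
FD 11.8: (11.839,3.693) -> (16.826,14.388) [heading=65, draw]
Final: pos=(16.826,14.388), heading=65, 3 segment(s) drawn

Segment endpoints: x in {-7, 3.566, 11.839, 16.826}, y in {-2.1, 3.693, 4, 14.388}
xmin=-7, ymin=-2.1, xmax=16.826, ymax=14.388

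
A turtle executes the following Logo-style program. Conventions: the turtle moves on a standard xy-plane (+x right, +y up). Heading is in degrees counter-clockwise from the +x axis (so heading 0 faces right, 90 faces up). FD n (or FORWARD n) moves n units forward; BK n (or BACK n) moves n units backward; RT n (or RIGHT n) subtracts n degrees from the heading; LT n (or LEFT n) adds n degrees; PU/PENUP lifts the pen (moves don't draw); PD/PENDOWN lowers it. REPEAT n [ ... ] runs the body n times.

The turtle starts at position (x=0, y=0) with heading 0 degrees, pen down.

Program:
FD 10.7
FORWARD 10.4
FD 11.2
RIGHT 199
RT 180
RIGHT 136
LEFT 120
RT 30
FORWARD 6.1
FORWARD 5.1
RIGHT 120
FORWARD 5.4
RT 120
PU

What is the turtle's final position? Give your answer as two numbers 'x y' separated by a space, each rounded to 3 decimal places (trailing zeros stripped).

Answer: 31.654 -9.68

Derivation:
Executing turtle program step by step:
Start: pos=(0,0), heading=0, pen down
FD 10.7: (0,0) -> (10.7,0) [heading=0, draw]
FD 10.4: (10.7,0) -> (21.1,0) [heading=0, draw]
FD 11.2: (21.1,0) -> (32.3,0) [heading=0, draw]
RT 199: heading 0 -> 161
RT 180: heading 161 -> 341
RT 136: heading 341 -> 205
LT 120: heading 205 -> 325
RT 30: heading 325 -> 295
FD 6.1: (32.3,0) -> (34.878,-5.528) [heading=295, draw]
FD 5.1: (34.878,-5.528) -> (37.033,-10.151) [heading=295, draw]
RT 120: heading 295 -> 175
FD 5.4: (37.033,-10.151) -> (31.654,-9.68) [heading=175, draw]
RT 120: heading 175 -> 55
PU: pen up
Final: pos=(31.654,-9.68), heading=55, 6 segment(s) drawn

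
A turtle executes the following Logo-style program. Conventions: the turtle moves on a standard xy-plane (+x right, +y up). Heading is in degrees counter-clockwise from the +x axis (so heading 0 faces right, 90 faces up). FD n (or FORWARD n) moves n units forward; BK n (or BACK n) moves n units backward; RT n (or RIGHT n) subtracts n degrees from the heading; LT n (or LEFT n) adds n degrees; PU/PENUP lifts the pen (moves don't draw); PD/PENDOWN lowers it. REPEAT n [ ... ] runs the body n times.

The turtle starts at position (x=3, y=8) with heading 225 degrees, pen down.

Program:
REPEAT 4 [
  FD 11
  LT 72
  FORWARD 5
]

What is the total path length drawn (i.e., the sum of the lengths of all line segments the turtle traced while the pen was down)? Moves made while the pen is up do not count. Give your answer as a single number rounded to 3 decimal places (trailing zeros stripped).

Answer: 64

Derivation:
Executing turtle program step by step:
Start: pos=(3,8), heading=225, pen down
REPEAT 4 [
  -- iteration 1/4 --
  FD 11: (3,8) -> (-4.778,0.222) [heading=225, draw]
  LT 72: heading 225 -> 297
  FD 5: (-4.778,0.222) -> (-2.508,-4.233) [heading=297, draw]
  -- iteration 2/4 --
  FD 11: (-2.508,-4.233) -> (2.486,-14.034) [heading=297, draw]
  LT 72: heading 297 -> 9
  FD 5: (2.486,-14.034) -> (7.424,-13.252) [heading=9, draw]
  -- iteration 3/4 --
  FD 11: (7.424,-13.252) -> (18.289,-11.531) [heading=9, draw]
  LT 72: heading 9 -> 81
  FD 5: (18.289,-11.531) -> (19.071,-6.593) [heading=81, draw]
  -- iteration 4/4 --
  FD 11: (19.071,-6.593) -> (20.792,4.272) [heading=81, draw]
  LT 72: heading 81 -> 153
  FD 5: (20.792,4.272) -> (16.337,6.542) [heading=153, draw]
]
Final: pos=(16.337,6.542), heading=153, 8 segment(s) drawn

Segment lengths:
  seg 1: (3,8) -> (-4.778,0.222), length = 11
  seg 2: (-4.778,0.222) -> (-2.508,-4.233), length = 5
  seg 3: (-2.508,-4.233) -> (2.486,-14.034), length = 11
  seg 4: (2.486,-14.034) -> (7.424,-13.252), length = 5
  seg 5: (7.424,-13.252) -> (18.289,-11.531), length = 11
  seg 6: (18.289,-11.531) -> (19.071,-6.593), length = 5
  seg 7: (19.071,-6.593) -> (20.792,4.272), length = 11
  seg 8: (20.792,4.272) -> (16.337,6.542), length = 5
Total = 64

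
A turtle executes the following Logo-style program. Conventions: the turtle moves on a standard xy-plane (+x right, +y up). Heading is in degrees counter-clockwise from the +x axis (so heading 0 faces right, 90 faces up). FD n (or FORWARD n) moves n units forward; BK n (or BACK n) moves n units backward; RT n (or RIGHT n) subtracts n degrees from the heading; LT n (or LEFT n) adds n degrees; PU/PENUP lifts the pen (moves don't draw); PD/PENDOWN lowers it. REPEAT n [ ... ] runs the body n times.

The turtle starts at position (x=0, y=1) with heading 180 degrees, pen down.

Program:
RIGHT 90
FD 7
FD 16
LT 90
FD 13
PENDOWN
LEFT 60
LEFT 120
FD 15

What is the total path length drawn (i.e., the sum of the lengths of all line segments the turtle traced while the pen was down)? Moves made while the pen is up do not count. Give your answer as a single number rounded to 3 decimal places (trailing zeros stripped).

Answer: 51

Derivation:
Executing turtle program step by step:
Start: pos=(0,1), heading=180, pen down
RT 90: heading 180 -> 90
FD 7: (0,1) -> (0,8) [heading=90, draw]
FD 16: (0,8) -> (0,24) [heading=90, draw]
LT 90: heading 90 -> 180
FD 13: (0,24) -> (-13,24) [heading=180, draw]
PD: pen down
LT 60: heading 180 -> 240
LT 120: heading 240 -> 0
FD 15: (-13,24) -> (2,24) [heading=0, draw]
Final: pos=(2,24), heading=0, 4 segment(s) drawn

Segment lengths:
  seg 1: (0,1) -> (0,8), length = 7
  seg 2: (0,8) -> (0,24), length = 16
  seg 3: (0,24) -> (-13,24), length = 13
  seg 4: (-13,24) -> (2,24), length = 15
Total = 51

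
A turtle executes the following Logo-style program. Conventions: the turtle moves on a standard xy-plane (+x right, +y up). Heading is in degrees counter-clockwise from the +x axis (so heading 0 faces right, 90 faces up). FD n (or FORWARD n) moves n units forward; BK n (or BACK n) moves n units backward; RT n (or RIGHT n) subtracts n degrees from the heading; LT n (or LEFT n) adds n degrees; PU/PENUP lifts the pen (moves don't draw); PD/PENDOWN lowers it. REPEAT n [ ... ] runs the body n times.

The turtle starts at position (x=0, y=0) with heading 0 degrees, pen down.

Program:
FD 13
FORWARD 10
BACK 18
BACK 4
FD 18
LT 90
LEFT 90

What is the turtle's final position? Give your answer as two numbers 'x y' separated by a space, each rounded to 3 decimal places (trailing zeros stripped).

Executing turtle program step by step:
Start: pos=(0,0), heading=0, pen down
FD 13: (0,0) -> (13,0) [heading=0, draw]
FD 10: (13,0) -> (23,0) [heading=0, draw]
BK 18: (23,0) -> (5,0) [heading=0, draw]
BK 4: (5,0) -> (1,0) [heading=0, draw]
FD 18: (1,0) -> (19,0) [heading=0, draw]
LT 90: heading 0 -> 90
LT 90: heading 90 -> 180
Final: pos=(19,0), heading=180, 5 segment(s) drawn

Answer: 19 0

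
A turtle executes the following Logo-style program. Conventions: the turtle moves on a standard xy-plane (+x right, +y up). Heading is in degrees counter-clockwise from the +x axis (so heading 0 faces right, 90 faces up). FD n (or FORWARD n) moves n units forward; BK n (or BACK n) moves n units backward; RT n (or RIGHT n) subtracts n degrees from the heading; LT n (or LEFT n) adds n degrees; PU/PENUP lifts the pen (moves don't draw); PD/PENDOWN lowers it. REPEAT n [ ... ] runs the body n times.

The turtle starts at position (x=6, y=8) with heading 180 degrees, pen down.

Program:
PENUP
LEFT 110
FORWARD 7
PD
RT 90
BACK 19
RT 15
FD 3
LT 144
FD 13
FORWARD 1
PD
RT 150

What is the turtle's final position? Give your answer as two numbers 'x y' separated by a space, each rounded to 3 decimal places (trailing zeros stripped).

Executing turtle program step by step:
Start: pos=(6,8), heading=180, pen down
PU: pen up
LT 110: heading 180 -> 290
FD 7: (6,8) -> (8.394,1.422) [heading=290, move]
PD: pen down
RT 90: heading 290 -> 200
BK 19: (8.394,1.422) -> (26.248,7.921) [heading=200, draw]
RT 15: heading 200 -> 185
FD 3: (26.248,7.921) -> (23.26,7.659) [heading=185, draw]
LT 144: heading 185 -> 329
FD 13: (23.26,7.659) -> (34.403,0.964) [heading=329, draw]
FD 1: (34.403,0.964) -> (35.26,0.449) [heading=329, draw]
PD: pen down
RT 150: heading 329 -> 179
Final: pos=(35.26,0.449), heading=179, 4 segment(s) drawn

Answer: 35.26 0.449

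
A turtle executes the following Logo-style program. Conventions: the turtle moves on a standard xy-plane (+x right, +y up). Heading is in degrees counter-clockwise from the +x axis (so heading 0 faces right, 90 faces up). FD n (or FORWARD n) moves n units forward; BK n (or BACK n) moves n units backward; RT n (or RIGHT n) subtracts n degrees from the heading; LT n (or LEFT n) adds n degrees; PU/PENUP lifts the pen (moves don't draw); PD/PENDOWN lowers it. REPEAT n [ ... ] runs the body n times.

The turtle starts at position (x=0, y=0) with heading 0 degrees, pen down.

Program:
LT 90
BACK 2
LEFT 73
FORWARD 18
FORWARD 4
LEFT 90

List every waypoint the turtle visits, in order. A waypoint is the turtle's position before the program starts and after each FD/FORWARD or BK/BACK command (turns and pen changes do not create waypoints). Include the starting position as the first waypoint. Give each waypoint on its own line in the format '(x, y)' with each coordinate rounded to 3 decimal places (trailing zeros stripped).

Answer: (0, 0)
(0, -2)
(-17.213, 3.263)
(-21.039, 4.432)

Derivation:
Executing turtle program step by step:
Start: pos=(0,0), heading=0, pen down
LT 90: heading 0 -> 90
BK 2: (0,0) -> (0,-2) [heading=90, draw]
LT 73: heading 90 -> 163
FD 18: (0,-2) -> (-17.213,3.263) [heading=163, draw]
FD 4: (-17.213,3.263) -> (-21.039,4.432) [heading=163, draw]
LT 90: heading 163 -> 253
Final: pos=(-21.039,4.432), heading=253, 3 segment(s) drawn
Waypoints (4 total):
(0, 0)
(0, -2)
(-17.213, 3.263)
(-21.039, 4.432)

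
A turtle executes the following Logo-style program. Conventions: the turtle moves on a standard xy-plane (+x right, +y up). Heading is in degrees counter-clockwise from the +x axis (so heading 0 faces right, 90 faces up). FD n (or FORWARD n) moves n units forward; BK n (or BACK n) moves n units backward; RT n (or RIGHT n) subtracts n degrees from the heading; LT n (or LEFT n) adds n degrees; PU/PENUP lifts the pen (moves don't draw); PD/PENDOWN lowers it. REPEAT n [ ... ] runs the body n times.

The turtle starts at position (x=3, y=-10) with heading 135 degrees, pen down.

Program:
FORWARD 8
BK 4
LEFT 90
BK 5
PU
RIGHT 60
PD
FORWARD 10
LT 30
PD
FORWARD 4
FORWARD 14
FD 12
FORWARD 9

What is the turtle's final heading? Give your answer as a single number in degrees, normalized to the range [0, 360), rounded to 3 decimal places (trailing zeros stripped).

Answer: 195

Derivation:
Executing turtle program step by step:
Start: pos=(3,-10), heading=135, pen down
FD 8: (3,-10) -> (-2.657,-4.343) [heading=135, draw]
BK 4: (-2.657,-4.343) -> (0.172,-7.172) [heading=135, draw]
LT 90: heading 135 -> 225
BK 5: (0.172,-7.172) -> (3.707,-3.636) [heading=225, draw]
PU: pen up
RT 60: heading 225 -> 165
PD: pen down
FD 10: (3.707,-3.636) -> (-5.952,-1.048) [heading=165, draw]
LT 30: heading 165 -> 195
PD: pen down
FD 4: (-5.952,-1.048) -> (-9.816,-2.083) [heading=195, draw]
FD 14: (-9.816,-2.083) -> (-23.339,-5.707) [heading=195, draw]
FD 12: (-23.339,-5.707) -> (-34.93,-8.812) [heading=195, draw]
FD 9: (-34.93,-8.812) -> (-43.623,-11.142) [heading=195, draw]
Final: pos=(-43.623,-11.142), heading=195, 8 segment(s) drawn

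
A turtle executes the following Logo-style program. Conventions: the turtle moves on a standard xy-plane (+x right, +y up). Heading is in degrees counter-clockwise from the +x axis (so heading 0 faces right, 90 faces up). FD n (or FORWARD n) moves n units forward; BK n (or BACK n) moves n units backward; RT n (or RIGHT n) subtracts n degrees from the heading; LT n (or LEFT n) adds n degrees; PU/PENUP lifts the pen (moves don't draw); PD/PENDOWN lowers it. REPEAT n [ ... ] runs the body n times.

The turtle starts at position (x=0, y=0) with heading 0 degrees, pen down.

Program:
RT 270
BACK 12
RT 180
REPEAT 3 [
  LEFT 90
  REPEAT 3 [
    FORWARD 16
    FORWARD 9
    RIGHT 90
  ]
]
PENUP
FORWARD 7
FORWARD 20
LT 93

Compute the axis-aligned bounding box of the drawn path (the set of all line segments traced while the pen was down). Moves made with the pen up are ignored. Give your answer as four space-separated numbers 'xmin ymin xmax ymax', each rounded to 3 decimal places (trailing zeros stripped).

Answer: -25 -37 25 0

Derivation:
Executing turtle program step by step:
Start: pos=(0,0), heading=0, pen down
RT 270: heading 0 -> 90
BK 12: (0,0) -> (0,-12) [heading=90, draw]
RT 180: heading 90 -> 270
REPEAT 3 [
  -- iteration 1/3 --
  LT 90: heading 270 -> 0
  REPEAT 3 [
    -- iteration 1/3 --
    FD 16: (0,-12) -> (16,-12) [heading=0, draw]
    FD 9: (16,-12) -> (25,-12) [heading=0, draw]
    RT 90: heading 0 -> 270
    -- iteration 2/3 --
    FD 16: (25,-12) -> (25,-28) [heading=270, draw]
    FD 9: (25,-28) -> (25,-37) [heading=270, draw]
    RT 90: heading 270 -> 180
    -- iteration 3/3 --
    FD 16: (25,-37) -> (9,-37) [heading=180, draw]
    FD 9: (9,-37) -> (0,-37) [heading=180, draw]
    RT 90: heading 180 -> 90
  ]
  -- iteration 2/3 --
  LT 90: heading 90 -> 180
  REPEAT 3 [
    -- iteration 1/3 --
    FD 16: (0,-37) -> (-16,-37) [heading=180, draw]
    FD 9: (-16,-37) -> (-25,-37) [heading=180, draw]
    RT 90: heading 180 -> 90
    -- iteration 2/3 --
    FD 16: (-25,-37) -> (-25,-21) [heading=90, draw]
    FD 9: (-25,-21) -> (-25,-12) [heading=90, draw]
    RT 90: heading 90 -> 0
    -- iteration 3/3 --
    FD 16: (-25,-12) -> (-9,-12) [heading=0, draw]
    FD 9: (-9,-12) -> (0,-12) [heading=0, draw]
    RT 90: heading 0 -> 270
  ]
  -- iteration 3/3 --
  LT 90: heading 270 -> 0
  REPEAT 3 [
    -- iteration 1/3 --
    FD 16: (0,-12) -> (16,-12) [heading=0, draw]
    FD 9: (16,-12) -> (25,-12) [heading=0, draw]
    RT 90: heading 0 -> 270
    -- iteration 2/3 --
    FD 16: (25,-12) -> (25,-28) [heading=270, draw]
    FD 9: (25,-28) -> (25,-37) [heading=270, draw]
    RT 90: heading 270 -> 180
    -- iteration 3/3 --
    FD 16: (25,-37) -> (9,-37) [heading=180, draw]
    FD 9: (9,-37) -> (0,-37) [heading=180, draw]
    RT 90: heading 180 -> 90
  ]
]
PU: pen up
FD 7: (0,-37) -> (0,-30) [heading=90, move]
FD 20: (0,-30) -> (0,-10) [heading=90, move]
LT 93: heading 90 -> 183
Final: pos=(0,-10), heading=183, 19 segment(s) drawn

Segment endpoints: x in {-25, -25, -25, -16, -9, 0, 0, 0, 9, 16, 16, 25, 25, 25, 25}, y in {-37, -37, -37, -37, -28, -28, -21, -12, -12, -12, -12, -12, -12, 0}
xmin=-25, ymin=-37, xmax=25, ymax=0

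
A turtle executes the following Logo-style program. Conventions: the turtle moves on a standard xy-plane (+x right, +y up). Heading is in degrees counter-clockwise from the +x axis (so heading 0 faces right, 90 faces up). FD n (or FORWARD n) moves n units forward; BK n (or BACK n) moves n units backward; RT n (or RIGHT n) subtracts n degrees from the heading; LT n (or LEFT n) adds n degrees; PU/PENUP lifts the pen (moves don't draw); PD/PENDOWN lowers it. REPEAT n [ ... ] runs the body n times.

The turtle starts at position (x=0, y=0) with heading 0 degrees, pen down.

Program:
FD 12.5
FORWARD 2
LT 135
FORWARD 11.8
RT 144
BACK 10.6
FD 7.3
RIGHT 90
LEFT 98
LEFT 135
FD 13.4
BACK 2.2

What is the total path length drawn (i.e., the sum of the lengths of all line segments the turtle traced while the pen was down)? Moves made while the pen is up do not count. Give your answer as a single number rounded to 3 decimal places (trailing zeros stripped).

Executing turtle program step by step:
Start: pos=(0,0), heading=0, pen down
FD 12.5: (0,0) -> (12.5,0) [heading=0, draw]
FD 2: (12.5,0) -> (14.5,0) [heading=0, draw]
LT 135: heading 0 -> 135
FD 11.8: (14.5,0) -> (6.156,8.344) [heading=135, draw]
RT 144: heading 135 -> 351
BK 10.6: (6.156,8.344) -> (-4.313,10.002) [heading=351, draw]
FD 7.3: (-4.313,10.002) -> (2.897,8.86) [heading=351, draw]
RT 90: heading 351 -> 261
LT 98: heading 261 -> 359
LT 135: heading 359 -> 134
FD 13.4: (2.897,8.86) -> (-6.412,18.499) [heading=134, draw]
BK 2.2: (-6.412,18.499) -> (-4.883,16.917) [heading=134, draw]
Final: pos=(-4.883,16.917), heading=134, 7 segment(s) drawn

Segment lengths:
  seg 1: (0,0) -> (12.5,0), length = 12.5
  seg 2: (12.5,0) -> (14.5,0), length = 2
  seg 3: (14.5,0) -> (6.156,8.344), length = 11.8
  seg 4: (6.156,8.344) -> (-4.313,10.002), length = 10.6
  seg 5: (-4.313,10.002) -> (2.897,8.86), length = 7.3
  seg 6: (2.897,8.86) -> (-6.412,18.499), length = 13.4
  seg 7: (-6.412,18.499) -> (-4.883,16.917), length = 2.2
Total = 59.8

Answer: 59.8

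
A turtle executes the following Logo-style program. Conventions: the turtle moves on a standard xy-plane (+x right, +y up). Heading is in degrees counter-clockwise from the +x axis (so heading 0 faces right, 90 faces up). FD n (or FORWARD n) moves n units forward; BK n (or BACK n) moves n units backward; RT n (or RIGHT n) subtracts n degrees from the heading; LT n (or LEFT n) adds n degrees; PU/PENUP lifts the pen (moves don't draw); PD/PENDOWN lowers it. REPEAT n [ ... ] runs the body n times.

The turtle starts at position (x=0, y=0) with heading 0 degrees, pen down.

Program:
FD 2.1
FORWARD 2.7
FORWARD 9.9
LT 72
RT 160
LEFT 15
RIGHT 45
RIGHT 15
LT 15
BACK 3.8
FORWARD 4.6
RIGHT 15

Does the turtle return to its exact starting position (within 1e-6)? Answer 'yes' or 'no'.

Answer: no

Derivation:
Executing turtle program step by step:
Start: pos=(0,0), heading=0, pen down
FD 2.1: (0,0) -> (2.1,0) [heading=0, draw]
FD 2.7: (2.1,0) -> (4.8,0) [heading=0, draw]
FD 9.9: (4.8,0) -> (14.7,0) [heading=0, draw]
LT 72: heading 0 -> 72
RT 160: heading 72 -> 272
LT 15: heading 272 -> 287
RT 45: heading 287 -> 242
RT 15: heading 242 -> 227
LT 15: heading 227 -> 242
BK 3.8: (14.7,0) -> (16.484,3.355) [heading=242, draw]
FD 4.6: (16.484,3.355) -> (14.324,-0.706) [heading=242, draw]
RT 15: heading 242 -> 227
Final: pos=(14.324,-0.706), heading=227, 5 segment(s) drawn

Start position: (0, 0)
Final position: (14.324, -0.706)
Distance = 14.342; >= 1e-6 -> NOT closed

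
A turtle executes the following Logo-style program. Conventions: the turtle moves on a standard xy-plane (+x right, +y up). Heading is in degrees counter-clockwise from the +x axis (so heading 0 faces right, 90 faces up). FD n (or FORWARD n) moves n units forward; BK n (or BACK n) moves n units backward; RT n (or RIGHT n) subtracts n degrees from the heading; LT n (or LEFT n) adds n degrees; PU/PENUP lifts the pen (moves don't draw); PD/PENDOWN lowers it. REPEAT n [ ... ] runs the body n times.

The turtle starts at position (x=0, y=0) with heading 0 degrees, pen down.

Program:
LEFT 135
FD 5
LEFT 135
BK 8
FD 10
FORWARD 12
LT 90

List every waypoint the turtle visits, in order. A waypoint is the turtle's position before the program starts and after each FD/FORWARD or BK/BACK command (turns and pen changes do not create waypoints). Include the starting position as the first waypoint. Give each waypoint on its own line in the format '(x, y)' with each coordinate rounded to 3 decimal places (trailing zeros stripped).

Executing turtle program step by step:
Start: pos=(0,0), heading=0, pen down
LT 135: heading 0 -> 135
FD 5: (0,0) -> (-3.536,3.536) [heading=135, draw]
LT 135: heading 135 -> 270
BK 8: (-3.536,3.536) -> (-3.536,11.536) [heading=270, draw]
FD 10: (-3.536,11.536) -> (-3.536,1.536) [heading=270, draw]
FD 12: (-3.536,1.536) -> (-3.536,-10.464) [heading=270, draw]
LT 90: heading 270 -> 0
Final: pos=(-3.536,-10.464), heading=0, 4 segment(s) drawn
Waypoints (5 total):
(0, 0)
(-3.536, 3.536)
(-3.536, 11.536)
(-3.536, 1.536)
(-3.536, -10.464)

Answer: (0, 0)
(-3.536, 3.536)
(-3.536, 11.536)
(-3.536, 1.536)
(-3.536, -10.464)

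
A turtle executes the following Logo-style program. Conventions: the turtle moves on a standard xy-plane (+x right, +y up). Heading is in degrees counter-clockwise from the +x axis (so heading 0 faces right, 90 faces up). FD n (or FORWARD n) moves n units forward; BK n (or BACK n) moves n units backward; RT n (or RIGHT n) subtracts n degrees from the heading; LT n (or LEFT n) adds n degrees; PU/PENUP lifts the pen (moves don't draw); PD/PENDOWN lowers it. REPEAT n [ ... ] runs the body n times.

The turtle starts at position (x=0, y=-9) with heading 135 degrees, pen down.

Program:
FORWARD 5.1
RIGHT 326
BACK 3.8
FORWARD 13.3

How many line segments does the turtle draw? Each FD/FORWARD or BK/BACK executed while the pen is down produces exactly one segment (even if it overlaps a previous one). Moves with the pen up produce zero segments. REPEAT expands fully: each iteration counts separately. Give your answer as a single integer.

Executing turtle program step by step:
Start: pos=(0,-9), heading=135, pen down
FD 5.1: (0,-9) -> (-3.606,-5.394) [heading=135, draw]
RT 326: heading 135 -> 169
BK 3.8: (-3.606,-5.394) -> (0.124,-6.119) [heading=169, draw]
FD 13.3: (0.124,-6.119) -> (-12.932,-3.581) [heading=169, draw]
Final: pos=(-12.932,-3.581), heading=169, 3 segment(s) drawn
Segments drawn: 3

Answer: 3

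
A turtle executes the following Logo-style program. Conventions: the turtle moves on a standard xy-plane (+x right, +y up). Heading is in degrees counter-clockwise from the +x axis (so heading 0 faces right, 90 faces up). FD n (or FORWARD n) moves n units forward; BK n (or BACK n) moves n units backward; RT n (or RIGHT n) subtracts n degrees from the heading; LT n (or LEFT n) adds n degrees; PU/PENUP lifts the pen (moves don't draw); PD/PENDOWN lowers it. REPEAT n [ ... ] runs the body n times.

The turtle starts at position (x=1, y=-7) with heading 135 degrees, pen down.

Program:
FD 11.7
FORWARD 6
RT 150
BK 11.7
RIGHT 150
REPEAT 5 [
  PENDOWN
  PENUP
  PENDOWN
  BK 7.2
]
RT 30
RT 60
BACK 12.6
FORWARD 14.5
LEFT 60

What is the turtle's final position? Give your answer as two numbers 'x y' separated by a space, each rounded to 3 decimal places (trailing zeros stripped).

Executing turtle program step by step:
Start: pos=(1,-7), heading=135, pen down
FD 11.7: (1,-7) -> (-7.273,1.273) [heading=135, draw]
FD 6: (-7.273,1.273) -> (-11.516,5.516) [heading=135, draw]
RT 150: heading 135 -> 345
BK 11.7: (-11.516,5.516) -> (-22.817,8.544) [heading=345, draw]
RT 150: heading 345 -> 195
REPEAT 5 [
  -- iteration 1/5 --
  PD: pen down
  PU: pen up
  PD: pen down
  BK 7.2: (-22.817,8.544) -> (-15.862,10.407) [heading=195, draw]
  -- iteration 2/5 --
  PD: pen down
  PU: pen up
  PD: pen down
  BK 7.2: (-15.862,10.407) -> (-8.908,12.271) [heading=195, draw]
  -- iteration 3/5 --
  PD: pen down
  PU: pen up
  PD: pen down
  BK 7.2: (-8.908,12.271) -> (-1.953,14.134) [heading=195, draw]
  -- iteration 4/5 --
  PD: pen down
  PU: pen up
  PD: pen down
  BK 7.2: (-1.953,14.134) -> (5.002,15.998) [heading=195, draw]
  -- iteration 5/5 --
  PD: pen down
  PU: pen up
  PD: pen down
  BK 7.2: (5.002,15.998) -> (11.956,17.861) [heading=195, draw]
]
RT 30: heading 195 -> 165
RT 60: heading 165 -> 105
BK 12.6: (11.956,17.861) -> (15.217,5.691) [heading=105, draw]
FD 14.5: (15.217,5.691) -> (11.464,19.697) [heading=105, draw]
LT 60: heading 105 -> 165
Final: pos=(11.464,19.697), heading=165, 10 segment(s) drawn

Answer: 11.464 19.697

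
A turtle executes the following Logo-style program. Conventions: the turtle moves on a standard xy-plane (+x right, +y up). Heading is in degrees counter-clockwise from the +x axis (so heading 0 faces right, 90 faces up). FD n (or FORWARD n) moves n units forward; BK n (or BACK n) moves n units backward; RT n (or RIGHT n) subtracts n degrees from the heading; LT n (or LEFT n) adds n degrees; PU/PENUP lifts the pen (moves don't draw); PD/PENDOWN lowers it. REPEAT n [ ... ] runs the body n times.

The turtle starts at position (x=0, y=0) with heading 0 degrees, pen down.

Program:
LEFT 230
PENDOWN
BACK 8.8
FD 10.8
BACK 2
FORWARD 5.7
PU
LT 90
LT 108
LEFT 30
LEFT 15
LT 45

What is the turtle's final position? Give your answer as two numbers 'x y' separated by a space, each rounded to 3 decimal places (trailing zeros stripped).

Answer: -3.664 -4.366

Derivation:
Executing turtle program step by step:
Start: pos=(0,0), heading=0, pen down
LT 230: heading 0 -> 230
PD: pen down
BK 8.8: (0,0) -> (5.657,6.741) [heading=230, draw]
FD 10.8: (5.657,6.741) -> (-1.286,-1.532) [heading=230, draw]
BK 2: (-1.286,-1.532) -> (0,0) [heading=230, draw]
FD 5.7: (0,0) -> (-3.664,-4.366) [heading=230, draw]
PU: pen up
LT 90: heading 230 -> 320
LT 108: heading 320 -> 68
LT 30: heading 68 -> 98
LT 15: heading 98 -> 113
LT 45: heading 113 -> 158
Final: pos=(-3.664,-4.366), heading=158, 4 segment(s) drawn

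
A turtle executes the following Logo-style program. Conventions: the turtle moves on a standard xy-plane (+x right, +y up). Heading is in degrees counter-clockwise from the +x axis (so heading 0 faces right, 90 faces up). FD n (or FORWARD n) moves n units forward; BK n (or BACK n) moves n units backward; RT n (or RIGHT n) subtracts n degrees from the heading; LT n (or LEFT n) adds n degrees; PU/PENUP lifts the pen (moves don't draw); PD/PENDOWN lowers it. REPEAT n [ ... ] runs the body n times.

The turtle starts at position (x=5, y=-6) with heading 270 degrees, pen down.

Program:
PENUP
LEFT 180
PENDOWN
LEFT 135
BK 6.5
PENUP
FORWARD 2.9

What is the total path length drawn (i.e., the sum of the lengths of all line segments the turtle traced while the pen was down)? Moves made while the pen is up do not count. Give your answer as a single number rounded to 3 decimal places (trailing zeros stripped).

Executing turtle program step by step:
Start: pos=(5,-6), heading=270, pen down
PU: pen up
LT 180: heading 270 -> 90
PD: pen down
LT 135: heading 90 -> 225
BK 6.5: (5,-6) -> (9.596,-1.404) [heading=225, draw]
PU: pen up
FD 2.9: (9.596,-1.404) -> (7.546,-3.454) [heading=225, move]
Final: pos=(7.546,-3.454), heading=225, 1 segment(s) drawn

Segment lengths:
  seg 1: (5,-6) -> (9.596,-1.404), length = 6.5
Total = 6.5

Answer: 6.5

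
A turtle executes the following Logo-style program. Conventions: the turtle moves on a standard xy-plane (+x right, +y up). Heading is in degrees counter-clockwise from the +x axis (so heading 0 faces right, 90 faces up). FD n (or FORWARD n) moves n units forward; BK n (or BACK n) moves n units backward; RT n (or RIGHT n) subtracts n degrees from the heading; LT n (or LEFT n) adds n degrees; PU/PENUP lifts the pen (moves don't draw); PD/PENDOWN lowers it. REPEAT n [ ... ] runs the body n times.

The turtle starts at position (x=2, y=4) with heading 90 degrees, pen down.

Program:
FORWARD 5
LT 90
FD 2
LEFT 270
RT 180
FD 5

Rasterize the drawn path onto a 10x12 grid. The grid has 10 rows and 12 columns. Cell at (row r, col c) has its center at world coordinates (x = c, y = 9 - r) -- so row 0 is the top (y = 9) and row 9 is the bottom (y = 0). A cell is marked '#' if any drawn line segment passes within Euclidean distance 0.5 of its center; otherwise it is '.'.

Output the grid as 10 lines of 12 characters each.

Segment 0: (2,4) -> (2,9)
Segment 1: (2,9) -> (0,9)
Segment 2: (0,9) -> (-0,4)

Answer: ###.........
#.#.........
#.#.........
#.#.........
#.#.........
#.#.........
............
............
............
............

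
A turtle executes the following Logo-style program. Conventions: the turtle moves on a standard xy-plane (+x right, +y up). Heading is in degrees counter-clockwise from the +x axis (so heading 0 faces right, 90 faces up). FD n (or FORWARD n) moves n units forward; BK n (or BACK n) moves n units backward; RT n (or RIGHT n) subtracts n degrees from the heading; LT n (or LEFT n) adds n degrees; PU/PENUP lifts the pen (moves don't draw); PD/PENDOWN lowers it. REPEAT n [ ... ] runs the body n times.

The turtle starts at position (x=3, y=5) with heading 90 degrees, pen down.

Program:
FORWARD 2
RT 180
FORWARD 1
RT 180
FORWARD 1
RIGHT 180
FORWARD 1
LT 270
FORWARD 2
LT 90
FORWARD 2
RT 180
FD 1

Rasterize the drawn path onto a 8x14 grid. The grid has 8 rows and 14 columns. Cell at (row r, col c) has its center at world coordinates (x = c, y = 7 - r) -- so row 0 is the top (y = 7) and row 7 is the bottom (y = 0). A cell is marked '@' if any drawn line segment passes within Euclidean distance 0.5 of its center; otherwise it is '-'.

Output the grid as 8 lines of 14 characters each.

Answer: ---@----------
-@@@----------
-@-@----------
-@------------
--------------
--------------
--------------
--------------

Derivation:
Segment 0: (3,5) -> (3,7)
Segment 1: (3,7) -> (3,6)
Segment 2: (3,6) -> (3,7)
Segment 3: (3,7) -> (3,6)
Segment 4: (3,6) -> (1,6)
Segment 5: (1,6) -> (1,4)
Segment 6: (1,4) -> (1,5)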